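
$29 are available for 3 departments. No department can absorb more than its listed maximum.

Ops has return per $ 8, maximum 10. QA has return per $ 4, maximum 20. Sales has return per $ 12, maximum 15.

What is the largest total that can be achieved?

276

Highest return per $ first: Sales 12 > Ops 8 > QA 4.
Give Sales 15 to hit its cap of 15 → 14 left.
Ops: +10 to 10 (cap) → 4 left.
Only 4 left; QA takes them to reach 4.
Total = 8×10 + 4×4 + 12×15 = 276.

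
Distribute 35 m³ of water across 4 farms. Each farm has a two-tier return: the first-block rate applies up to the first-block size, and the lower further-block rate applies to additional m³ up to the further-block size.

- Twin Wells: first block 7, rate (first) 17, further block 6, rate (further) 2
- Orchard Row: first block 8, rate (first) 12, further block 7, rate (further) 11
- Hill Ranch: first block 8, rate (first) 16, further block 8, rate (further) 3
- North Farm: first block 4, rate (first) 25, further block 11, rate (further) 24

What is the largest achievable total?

Rank every tier by rate: North Farm/first 25 > North Farm/second 24 > Twin Wells/first 17 > Hill Ranch/first 16 > Orchard Row/first 12 > Orchard Row/second 11 > Hill Ranch/second 3 > Twin Wells/second 2.
North Farm/first (25): +4 → 31 left.
Fill North Farm second block (11 at 24) → 20 left.
Twin Wells/first (17): +7 → 13 left.
Hill Ranch first at 16: fill all 8 → 5 left.
5 remain; put them into Orchard Row first at 12.
Total = 25×4 + 24×11 + 17×7 + 16×8 + 12×5 = 671.

671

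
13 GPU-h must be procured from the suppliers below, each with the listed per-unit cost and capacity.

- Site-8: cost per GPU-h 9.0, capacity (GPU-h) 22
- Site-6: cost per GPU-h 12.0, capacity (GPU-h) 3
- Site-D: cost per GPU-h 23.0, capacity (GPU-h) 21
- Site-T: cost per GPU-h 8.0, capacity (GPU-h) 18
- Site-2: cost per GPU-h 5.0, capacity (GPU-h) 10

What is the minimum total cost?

74

Use suppliers in increasing cost order.
Site-2 at 5.0: take all 10 GPU-h — 3 still needed.
Site-T (8.0): take the remaining 3 — done.
Site-8, Site-6, Site-D: unused.
Cost = 10×5.0 + 3×8.0 = 74.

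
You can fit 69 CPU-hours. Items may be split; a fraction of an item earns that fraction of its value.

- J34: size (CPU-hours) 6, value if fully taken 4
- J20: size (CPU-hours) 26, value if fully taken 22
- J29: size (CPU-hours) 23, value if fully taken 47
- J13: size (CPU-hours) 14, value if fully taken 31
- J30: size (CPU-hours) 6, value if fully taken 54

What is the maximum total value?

Rank by value-to-size ratio: J30 54/6≈9, J13 31/14≈2.21, J29 47/23≈2.04, J20 22/26≈0.846, J34 4/6≈0.667.
All 6 CPU-hours of J30 fit (value 54) ; 63 remain.
All 14 CPU-hours of J13 fit (value 31) ; 49 remain.
Take all of J29 (23 CPU-hours, value 47) ; 26 CPU-hours left.
J20: take in full, 26 CPU-hours for value 22 ; 0 left.
Total value = 154.

154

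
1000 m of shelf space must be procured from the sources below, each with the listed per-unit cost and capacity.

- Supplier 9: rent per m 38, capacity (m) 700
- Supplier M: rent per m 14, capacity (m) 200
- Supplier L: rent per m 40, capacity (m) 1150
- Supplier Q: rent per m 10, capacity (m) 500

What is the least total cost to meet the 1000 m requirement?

Use sources in increasing cost order.
Supplier Q at 10: take all 500 m — 500 still needed.
Take 200 from Supplier M at 14 — need 300 more.
Supplier 9 (38): take the remaining 300 — done.
Supplier L: unused.
Cost = 500×10 + 200×14 + 300×38 = 19200.

19200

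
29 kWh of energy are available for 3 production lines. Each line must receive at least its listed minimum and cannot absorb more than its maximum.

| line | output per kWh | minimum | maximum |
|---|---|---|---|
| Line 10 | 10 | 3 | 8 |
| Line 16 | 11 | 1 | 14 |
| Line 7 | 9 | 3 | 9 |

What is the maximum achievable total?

297

Meeting every minimum uses 3+1+3 = 7 kWh, leaving 22.
Order the production lines by output per kWh: Line 16 11 > Line 10 10 > Line 7 9.
Line 16: +13 to 14 (cap) ; 9 left.
Line 10: +5 to 8 (cap) ; 4 left.
Line 7: +4 (room for 6) → 7. Pool exhausted.
Total = 10×8 + 11×14 + 9×7 = 297.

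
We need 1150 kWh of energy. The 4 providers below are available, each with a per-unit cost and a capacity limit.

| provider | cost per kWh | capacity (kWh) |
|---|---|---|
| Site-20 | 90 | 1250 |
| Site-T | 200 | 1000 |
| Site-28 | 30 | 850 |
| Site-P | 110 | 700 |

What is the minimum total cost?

Cheapest first:
Site-28 (30): use full 850 — 300 kWh to go.
Site-20 at 90: take 300 of its 1250 — requirement met.
Site-P, Site-T: unused.
Cost = 850×30 + 300×90 = 52500.

52500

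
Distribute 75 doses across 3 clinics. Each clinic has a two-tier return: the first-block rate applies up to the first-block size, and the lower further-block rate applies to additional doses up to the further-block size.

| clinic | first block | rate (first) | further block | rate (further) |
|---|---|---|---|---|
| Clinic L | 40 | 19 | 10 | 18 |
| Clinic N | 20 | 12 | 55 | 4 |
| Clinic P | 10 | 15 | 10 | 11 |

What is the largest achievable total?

1270

Treat each block as its own option and order by rate: Clinic L/T1 19 > Clinic L/T2 18 > Clinic P/T1 15 > Clinic N/T1 12 > Clinic P/T2 11 > Clinic N/T2 4.
Clinic L/T1 (19): +40 ; 35 left.
Clinic L/T2 (18): +10 ; 25 left.
Clinic P T1 at 15: fill all 10 ; 15 left.
Clinic N/T1: +15 of 20 at 12; pool empty.
Total = 19×40 + 18×10 + 15×10 + 12×15 = 1270.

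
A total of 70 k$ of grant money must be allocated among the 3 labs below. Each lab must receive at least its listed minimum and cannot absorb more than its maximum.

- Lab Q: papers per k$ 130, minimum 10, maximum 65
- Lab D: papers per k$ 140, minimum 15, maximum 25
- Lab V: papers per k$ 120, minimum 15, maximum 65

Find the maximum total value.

9200

Meeting every minimum uses 10+15+15 = 40 k$, leaving 30.
Rank by papers per k$: Lab D 140 > Lab Q 130 > Lab V 120.
Give Lab D 10 more to hit its cap of 25 → 20 left.
Lab Q: +20 (room for 55) → 30. Pool exhausted.
Total = 130×30 + 140×25 + 120×15 = 9200.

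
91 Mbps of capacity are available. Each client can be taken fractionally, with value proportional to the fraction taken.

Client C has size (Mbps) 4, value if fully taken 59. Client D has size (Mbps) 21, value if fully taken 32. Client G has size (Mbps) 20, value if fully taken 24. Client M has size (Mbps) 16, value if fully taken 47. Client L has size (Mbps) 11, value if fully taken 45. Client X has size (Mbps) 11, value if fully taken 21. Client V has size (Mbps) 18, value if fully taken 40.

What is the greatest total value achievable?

256

Best value per unit of size first: Client C 59/4≈14.8, Client L 45/11≈4.09, Client M 47/16≈2.94, Client V 40/18≈2.22, Client X 21/11≈1.91, Client D 32/21≈1.52, Client G 24/20≈1.2.
Take all of Client C (4 Mbps, value 59) → 87 Mbps left.
Client L: take in full, 11 Mbps for value 45 → 76 left.
All 16 Mbps of Client M fit (value 47) → 60 remain.
Client V: take in full, 18 Mbps for value 40 → 42 left.
Take all of Client X (11 Mbps, value 21) → 31 Mbps left.
Client D: take in full, 21 Mbps for value 32 → 10 left.
Fill the last 10 Mbps with part of Client G: 10/20 of it earns 12.
Total value = 256.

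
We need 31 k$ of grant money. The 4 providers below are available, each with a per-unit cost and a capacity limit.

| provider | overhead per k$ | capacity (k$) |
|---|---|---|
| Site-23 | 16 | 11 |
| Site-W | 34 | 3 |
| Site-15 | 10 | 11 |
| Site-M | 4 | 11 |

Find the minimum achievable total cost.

Fill from the cheapest provider first.
Site-M at 4: take all 11 k$ → 20 still needed.
Site-15 at 10: take all 11 k$ → 9 still needed.
Take 9 from Site-23 at 16 to finish.
Site-W: unused.
Cost = 11×4 + 11×10 + 9×16 = 298.

298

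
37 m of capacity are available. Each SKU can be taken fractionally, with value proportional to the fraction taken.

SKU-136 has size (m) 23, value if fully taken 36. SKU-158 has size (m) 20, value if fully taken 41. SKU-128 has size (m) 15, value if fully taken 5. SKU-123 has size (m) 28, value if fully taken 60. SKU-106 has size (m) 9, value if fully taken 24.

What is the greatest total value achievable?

84

Best value per unit of size first: SKU-106 24/9≈2.67, SKU-123 60/28≈2.14, SKU-158 41/20≈2.05, SKU-136 36/23≈1.57, SKU-128 5/15≈0.333.
SKU-106: take in full, 9 m for value 24 → 28 left.
All 28 m of SKU-123 fit (value 60) → 0 remain.
Total value = 84.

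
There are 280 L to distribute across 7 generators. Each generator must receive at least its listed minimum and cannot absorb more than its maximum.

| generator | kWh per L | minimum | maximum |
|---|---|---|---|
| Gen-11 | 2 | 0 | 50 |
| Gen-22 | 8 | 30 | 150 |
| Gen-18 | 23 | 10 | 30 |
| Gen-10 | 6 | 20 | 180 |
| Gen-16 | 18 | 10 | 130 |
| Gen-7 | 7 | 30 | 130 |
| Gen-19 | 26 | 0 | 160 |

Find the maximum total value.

Meeting every minimum uses 0+30+10+20+10+30+0 = 100 L, leaving 180.
Highest kWh per L first: Gen-19 26 > Gen-18 23 > Gen-16 18 > Gen-22 8 > Gen-7 7 > Gen-10 6 > Gen-11 2.
Gen-19 takes 160 more to reach its cap of 160 ; 20 left.
Gen-18: +20 to 30 (cap) ; 0 left.
Total = 8×30 + 23×30 + 6×20 + 18×10 + 7×30 + 26×160 = 5600.

5600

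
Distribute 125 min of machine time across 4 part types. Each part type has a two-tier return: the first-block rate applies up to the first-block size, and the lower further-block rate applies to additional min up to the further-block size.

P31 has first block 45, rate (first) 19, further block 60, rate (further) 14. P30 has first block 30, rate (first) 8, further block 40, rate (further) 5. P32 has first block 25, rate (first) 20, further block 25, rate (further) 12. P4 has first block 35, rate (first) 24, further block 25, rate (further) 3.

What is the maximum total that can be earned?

Rank every tier by rate: P4/tier1 24 > P32/tier1 20 > P31/tier1 19 > P31/tier2 14 > P32/tier2 12 > P30/tier1 8 > P30/tier2 5 > P4/tier2 3.
P4/tier1 (24): +35 ; 90 left.
P32/tier1 (20): +25 ; 65 left.
P31/tier1 (19): +45 ; 20 left.
P31/tier2: +20 of 60 at 14; pool empty.
Total = 24×35 + 20×25 + 19×45 + 14×20 = 2475.

2475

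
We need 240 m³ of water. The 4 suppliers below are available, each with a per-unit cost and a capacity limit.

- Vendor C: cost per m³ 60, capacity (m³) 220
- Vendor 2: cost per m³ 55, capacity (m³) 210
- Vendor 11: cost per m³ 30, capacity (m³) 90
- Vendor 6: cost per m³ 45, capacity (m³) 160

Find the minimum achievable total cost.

9450

Use suppliers in increasing cost order.
Vendor 11 (30): use full 90 — 150 m³ to go.
Take 150 from Vendor 6 at 45 to finish.
Vendor 2, Vendor C: unused.
Cost = 90×30 + 150×45 = 9450.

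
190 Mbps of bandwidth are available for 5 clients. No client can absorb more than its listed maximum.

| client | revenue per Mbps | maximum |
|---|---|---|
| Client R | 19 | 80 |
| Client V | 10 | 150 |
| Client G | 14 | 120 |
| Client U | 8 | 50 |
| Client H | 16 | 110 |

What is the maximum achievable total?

3280

Order the clients by revenue per Mbps: Client R 19 > Client H 16 > Client G 14 > Client V 10 > Client U 8.
Give Client R 80 to hit its cap of 80 ; 110 left.
Client H: +110 to 110 (cap) ; 0 left.
Total = 19×80 + 16×110 = 3280.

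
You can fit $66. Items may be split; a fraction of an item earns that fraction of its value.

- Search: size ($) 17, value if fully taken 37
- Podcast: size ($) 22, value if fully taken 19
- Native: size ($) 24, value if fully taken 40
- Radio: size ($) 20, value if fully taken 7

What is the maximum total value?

97.05

Best value per unit of size first: Search 37/17≈2.18, Native 40/24≈1.67, Podcast 19/22≈0.864, Radio 7/20≈0.35.
All 17 $ of Search fit (value 37) — 49 remain.
Native: take in full, 24 $ for value 40 — 25 left.
Podcast: take in full, 22 $ for value 19 — 3 left.
3 $ left: a 3/20 share of Radio gives 7×3/20 = 1.05.
Total value = 97.05.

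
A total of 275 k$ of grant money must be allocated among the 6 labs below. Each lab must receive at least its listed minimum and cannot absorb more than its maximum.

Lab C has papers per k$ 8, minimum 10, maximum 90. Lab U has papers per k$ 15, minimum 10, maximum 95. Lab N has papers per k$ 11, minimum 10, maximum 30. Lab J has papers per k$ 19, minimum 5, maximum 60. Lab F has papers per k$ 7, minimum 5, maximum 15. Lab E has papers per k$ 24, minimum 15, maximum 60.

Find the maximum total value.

4570

Meeting every minimum uses 10+10+10+5+5+15 = 55 k$, leaving 220.
Rank by papers per k$: Lab E 24 > Lab J 19 > Lab U 15 > Lab N 11 > Lab C 8 > Lab F 7.
Lab E: +45 to 60 (cap) — 175 left.
Give Lab J 55 more to hit its cap of 60 — 120 left.
Give Lab U 85 more to hit its cap of 95 — 35 left.
Give Lab N 20 more to hit its cap of 30 — 15 left.
Lab C: +15 (room for 80) → 25. Pool exhausted.
Total = 8×25 + 15×95 + 11×30 + 19×60 + 7×5 + 24×60 = 4570.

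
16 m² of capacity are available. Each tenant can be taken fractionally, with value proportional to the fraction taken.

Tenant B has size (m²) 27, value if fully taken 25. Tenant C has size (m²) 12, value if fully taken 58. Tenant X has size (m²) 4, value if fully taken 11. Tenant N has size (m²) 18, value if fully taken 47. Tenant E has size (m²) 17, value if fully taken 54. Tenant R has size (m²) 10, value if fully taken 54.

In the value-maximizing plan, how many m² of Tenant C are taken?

Sort by value density: Tenant R 54/10≈5.4, Tenant C 58/12≈4.83, Tenant E 54/17≈3.18, Tenant X 11/4≈2.75, Tenant N 47/18≈2.61, Tenant B 25/27≈0.926.
Take all of Tenant R (10 m², value 54) ; 6 m² left.
Only 6 m² remain; take 6/12 of Tenant C for value 58×6/12 = 29.

6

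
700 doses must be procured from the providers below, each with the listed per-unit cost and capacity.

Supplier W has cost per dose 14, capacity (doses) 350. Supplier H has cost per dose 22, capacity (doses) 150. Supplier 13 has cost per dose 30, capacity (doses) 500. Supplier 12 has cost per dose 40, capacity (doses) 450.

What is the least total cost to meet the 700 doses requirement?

14200

Fill from the cheapest provider first.
Take 350 from Supplier W at 14 — need 350 more.
Take 150 from Supplier H at 22 — need 200 more.
Supplier 13 at 30: take 200 of its 500 — requirement met.
Supplier 12: unused.
Cost = 350×14 + 150×22 + 200×30 = 14200.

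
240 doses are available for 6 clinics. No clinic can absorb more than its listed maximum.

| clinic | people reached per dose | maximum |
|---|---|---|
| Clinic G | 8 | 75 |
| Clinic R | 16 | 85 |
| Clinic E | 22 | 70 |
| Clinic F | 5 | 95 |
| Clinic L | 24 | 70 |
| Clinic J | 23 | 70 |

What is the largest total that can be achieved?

5310

Highest people reached per dose first: Clinic L 24 > Clinic J 23 > Clinic E 22 > Clinic R 16 > Clinic G 8 > Clinic F 5.
Clinic L takes 70 to reach its cap of 70 ; 170 left.
Clinic J: +70 to 70 (cap) ; 100 left.
Give Clinic E 70 to hit its cap of 70 ; 30 left.
Clinic R: +30 (room for 85) → 30. Pool exhausted.
Total = 16×30 + 22×70 + 24×70 + 23×70 = 5310.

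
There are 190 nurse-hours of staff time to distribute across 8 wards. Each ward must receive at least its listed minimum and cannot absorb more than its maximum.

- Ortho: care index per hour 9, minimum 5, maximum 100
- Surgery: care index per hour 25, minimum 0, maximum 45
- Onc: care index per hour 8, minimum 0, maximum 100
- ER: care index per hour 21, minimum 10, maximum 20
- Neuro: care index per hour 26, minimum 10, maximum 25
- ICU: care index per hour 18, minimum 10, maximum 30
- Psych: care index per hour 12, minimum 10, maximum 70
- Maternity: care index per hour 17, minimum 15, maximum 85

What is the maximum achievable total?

Meeting every minimum uses 5+0+0+10+10+10+10+15 = 60 nurse-hours, leaving 130.
Rank by care index per hour: Neuro 26 > Surgery 25 > ER 21 > ICU 18 > Maternity 17 > Psych 12 > Ortho 9 > Onc 8.
Neuro: +15 to 25 (cap) → 115 left.
Surgery takes 45 more to reach its cap of 45 → 70 left.
ER: +10 to 20 (cap) → 60 left.
ICU: +20 to 30 (cap) → 40 left.
Only 40 left; Maternity takes them to reach 55.
Total = 9×5 + 25×45 + 21×20 + 26×25 + 18×30 + 12×10 + 17×55 = 3835.

3835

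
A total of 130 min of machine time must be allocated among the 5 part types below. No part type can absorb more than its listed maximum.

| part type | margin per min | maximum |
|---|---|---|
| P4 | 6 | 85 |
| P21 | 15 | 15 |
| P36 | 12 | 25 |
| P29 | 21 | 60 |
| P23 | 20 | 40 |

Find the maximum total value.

2465

Order the part types by margin per min: P29 21 > P23 20 > P21 15 > P36 12 > P4 6.
P29: +60 to 60 (cap) ; 70 left.
P23 takes 40 to reach its cap of 40 ; 30 left.
P21 takes 15 to reach its cap of 15 ; 15 left.
P36 has room for 25 but only 15 remain, so it gets 15.
Total = 15×15 + 12×15 + 21×60 + 20×40 = 2465.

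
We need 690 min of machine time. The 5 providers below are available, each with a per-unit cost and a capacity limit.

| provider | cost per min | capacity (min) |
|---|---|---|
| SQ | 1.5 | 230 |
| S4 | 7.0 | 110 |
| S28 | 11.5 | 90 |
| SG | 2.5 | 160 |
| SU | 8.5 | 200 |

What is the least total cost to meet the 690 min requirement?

Use providers in increasing cost order.
SQ (1.5): use full 230 — 460 min to go.
SG at 2.5: take all 160 min — 300 still needed.
S4 at 7.0: take all 110 min — 190 still needed.
Take 190 from SU at 8.5 to finish.
S28: unused.
Cost = 230×1.5 + 160×2.5 + 110×7.0 + 190×8.5 = 3130.

3130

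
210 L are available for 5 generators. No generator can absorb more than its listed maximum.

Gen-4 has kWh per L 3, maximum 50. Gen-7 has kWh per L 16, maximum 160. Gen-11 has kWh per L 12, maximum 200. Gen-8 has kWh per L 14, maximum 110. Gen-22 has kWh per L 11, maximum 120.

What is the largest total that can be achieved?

Highest kWh per L first: Gen-7 16 > Gen-8 14 > Gen-11 12 > Gen-22 11 > Gen-4 3.
Gen-7 takes 160 to reach its cap of 160 — 50 left.
Gen-8 has room for 110 but only 50 remain, so it gets 50.
Total = 16×160 + 14×50 = 3260.

3260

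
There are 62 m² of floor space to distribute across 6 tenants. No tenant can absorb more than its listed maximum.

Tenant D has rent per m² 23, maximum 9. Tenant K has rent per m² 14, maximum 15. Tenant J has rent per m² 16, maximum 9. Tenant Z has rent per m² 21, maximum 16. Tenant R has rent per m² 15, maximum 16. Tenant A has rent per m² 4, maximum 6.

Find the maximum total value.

Rank by rent per m²: Tenant D 23 > Tenant Z 21 > Tenant J 16 > Tenant R 15 > Tenant K 14 > Tenant A 4.
Tenant D takes 9 to reach its cap of 9 — 53 left.
Tenant Z takes 16 to reach its cap of 16 — 37 left.
Tenant J: +9 to 9 (cap) — 28 left.
Tenant R: +16 to 16 (cap) — 12 left.
Tenant K has room for 15 but only 12 remain, so it gets 12.
Total = 23×9 + 14×12 + 16×9 + 21×16 + 15×16 = 1095.

1095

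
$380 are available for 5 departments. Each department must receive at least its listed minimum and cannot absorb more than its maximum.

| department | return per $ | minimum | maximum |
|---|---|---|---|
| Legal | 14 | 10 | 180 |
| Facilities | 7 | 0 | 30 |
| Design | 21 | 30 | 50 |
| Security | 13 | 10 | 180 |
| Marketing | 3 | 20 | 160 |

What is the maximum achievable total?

5320

Meeting every minimum uses 10+0+30+10+20 = 70 $, leaving 310.
Rank by return per $: Design 21 > Legal 14 > Security 13 > Facilities 7 > Marketing 3.
Design: +20 to 50 (cap) ; 290 left.
Legal: +170 to 180 (cap) ; 120 left.
Security: +120 (room for 170) → 130. Pool exhausted.
Total = 14×180 + 21×50 + 13×130 + 3×20 = 5320.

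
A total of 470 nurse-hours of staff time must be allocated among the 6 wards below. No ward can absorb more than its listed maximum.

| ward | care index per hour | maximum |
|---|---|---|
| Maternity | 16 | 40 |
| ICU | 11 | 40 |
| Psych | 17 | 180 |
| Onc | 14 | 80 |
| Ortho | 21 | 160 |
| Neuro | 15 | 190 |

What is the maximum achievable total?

Highest care index per hour first: Ortho 21 > Psych 17 > Maternity 16 > Neuro 15 > Onc 14 > ICU 11.
Ortho takes 160 to reach its cap of 160 → 310 left.
Give Psych 180 to hit its cap of 180 → 130 left.
Maternity takes 40 to reach its cap of 40 → 90 left.
Only 90 left; Neuro takes them to reach 90.
Total = 16×40 + 17×180 + 21×160 + 15×90 = 8410.

8410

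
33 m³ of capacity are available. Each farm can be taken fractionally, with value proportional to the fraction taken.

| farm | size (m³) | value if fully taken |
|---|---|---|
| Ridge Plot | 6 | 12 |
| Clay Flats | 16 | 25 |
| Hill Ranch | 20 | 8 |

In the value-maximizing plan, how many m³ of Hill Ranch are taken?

11

Best value per unit of size first: Ridge Plot 12/6≈2, Clay Flats 25/16≈1.56, Hill Ranch 8/20≈0.4.
All 6 m³ of Ridge Plot fit (value 12) ; 27 remain.
All 16 m³ of Clay Flats fit (value 25) ; 11 remain.
11 m³ left: a 11/20 share of Hill Ranch gives 8×11/20 = 4.4.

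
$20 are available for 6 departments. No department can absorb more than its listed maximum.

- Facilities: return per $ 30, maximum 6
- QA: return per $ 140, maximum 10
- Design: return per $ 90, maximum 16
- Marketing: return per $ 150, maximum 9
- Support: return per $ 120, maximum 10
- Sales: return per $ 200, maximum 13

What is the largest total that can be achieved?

3650

Highest return per $ first: Sales 200 > Marketing 150 > QA 140 > Support 120 > Design 90 > Facilities 30.
Sales takes 13 to reach its cap of 13 ; 7 left.
Marketing: +7 (room for 9) → 7. Pool exhausted.
Total = 150×7 + 200×13 = 3650.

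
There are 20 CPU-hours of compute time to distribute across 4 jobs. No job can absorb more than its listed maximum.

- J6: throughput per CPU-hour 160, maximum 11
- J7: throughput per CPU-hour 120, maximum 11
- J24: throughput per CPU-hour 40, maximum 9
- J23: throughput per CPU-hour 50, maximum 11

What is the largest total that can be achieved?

Highest throughput per CPU-hour first: J6 160 > J7 120 > J23 50 > J24 40.
J6 takes 11 to reach its cap of 11 ; 9 left.
J7 has room for 11 but only 9 remain, so it gets 9.
Total = 160×11 + 120×9 = 2840.

2840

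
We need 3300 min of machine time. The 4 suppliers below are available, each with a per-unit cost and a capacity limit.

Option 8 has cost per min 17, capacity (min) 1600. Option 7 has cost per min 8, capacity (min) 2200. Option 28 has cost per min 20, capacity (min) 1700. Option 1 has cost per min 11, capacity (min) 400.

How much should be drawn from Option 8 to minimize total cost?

Fill from the cheapest supplier first.
Option 7 (8): use full 2200 ; 1100 min to go.
Option 1 (11): use full 400 ; 700 min to go.
Option 8 at 17: take 700 of its 1600 ; requirement met.
Option 28: unused.

700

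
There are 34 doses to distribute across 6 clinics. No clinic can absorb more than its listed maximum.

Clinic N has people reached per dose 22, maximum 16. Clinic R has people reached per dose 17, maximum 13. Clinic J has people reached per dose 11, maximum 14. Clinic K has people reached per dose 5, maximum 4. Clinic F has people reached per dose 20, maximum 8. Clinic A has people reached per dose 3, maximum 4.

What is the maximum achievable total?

Highest people reached per dose first: Clinic N 22 > Clinic F 20 > Clinic R 17 > Clinic J 11 > Clinic K 5 > Clinic A 3.
Clinic N takes 16 to reach its cap of 16 ; 18 left.
Give Clinic F 8 to hit its cap of 8 ; 10 left.
Clinic R: +10 (room for 13) → 10. Pool exhausted.
Total = 22×16 + 17×10 + 20×8 = 682.

682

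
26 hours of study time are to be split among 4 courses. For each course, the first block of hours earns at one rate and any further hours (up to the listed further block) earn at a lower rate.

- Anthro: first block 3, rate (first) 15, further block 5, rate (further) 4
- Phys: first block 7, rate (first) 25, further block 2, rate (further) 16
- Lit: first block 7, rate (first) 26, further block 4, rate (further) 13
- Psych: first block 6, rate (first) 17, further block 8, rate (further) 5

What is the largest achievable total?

Treat each block as its own option and order by rate: Lit/first 26 > Phys/first 25 > Psych/first 17 > Phys/second 16 > Anthro/first 15 > Lit/second 13 > Psych/second 5 > Anthro/second 4.
Lit first at 26: fill all 7 → 19 left.
Fill Phys first block (7 at 25) → 12 left.
Psych first at 17: fill all 6 → 6 left.
Phys second at 16: fill all 2 → 4 left.
Fill Anthro first block (3 at 15) → 1 left.
Lit second at 13: only 1 left, fill 1.
Total = 26×7 + 25×7 + 17×6 + 16×2 + 15×3 + 13×1 = 549.

549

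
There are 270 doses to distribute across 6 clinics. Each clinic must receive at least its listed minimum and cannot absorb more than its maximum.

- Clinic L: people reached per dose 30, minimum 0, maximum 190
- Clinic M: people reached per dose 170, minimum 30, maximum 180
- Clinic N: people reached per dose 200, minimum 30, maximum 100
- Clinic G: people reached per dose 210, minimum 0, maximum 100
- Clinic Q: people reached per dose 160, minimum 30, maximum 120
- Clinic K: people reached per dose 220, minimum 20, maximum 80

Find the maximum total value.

Meeting every minimum uses 0+30+30+0+30+20 = 110 doses, leaving 160.
Order the clinics by people reached per dose: Clinic K 220 > Clinic G 210 > Clinic N 200 > Clinic M 170 > Clinic Q 160 > Clinic L 30.
Clinic K: +60 to 80 (cap) — 100 left.
Clinic G takes 100 more to reach its cap of 100 — 0 left.
Total = 170×30 + 200×30 + 210×100 + 160×30 + 220×80 = 54500.

54500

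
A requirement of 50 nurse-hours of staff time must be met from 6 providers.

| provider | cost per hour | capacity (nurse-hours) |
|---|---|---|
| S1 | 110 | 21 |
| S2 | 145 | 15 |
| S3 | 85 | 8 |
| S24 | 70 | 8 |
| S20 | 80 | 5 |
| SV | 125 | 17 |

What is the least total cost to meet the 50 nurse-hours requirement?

4950

Fill from the cheapest provider first.
Take 8 from S24 at 70 — need 42 more.
S20 (80): use full 5 — 37 nurse-hours to go.
S3 at 85: take all 8 nurse-hours — 29 still needed.
Take 21 from S1 at 110 — need 8 more.
SV at 125: take 8 of its 17 — requirement met.
S2: unused.
Cost = 8×70 + 5×80 + 8×85 + 21×110 + 8×125 = 4950.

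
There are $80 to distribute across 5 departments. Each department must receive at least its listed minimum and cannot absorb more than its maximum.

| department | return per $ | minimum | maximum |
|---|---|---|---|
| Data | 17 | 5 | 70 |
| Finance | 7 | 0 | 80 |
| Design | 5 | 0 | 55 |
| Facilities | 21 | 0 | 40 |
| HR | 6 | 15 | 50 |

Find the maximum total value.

1355

Meeting every minimum uses 5+0+0+0+15 = 20 $, leaving 60.
Rank by return per $: Facilities 21 > Data 17 > Finance 7 > HR 6 > Design 5.
Give Facilities 40 more to hit its cap of 40 → 20 left.
Only 20 left; Data takes them to reach 25.
Total = 17×25 + 21×40 + 6×15 = 1355.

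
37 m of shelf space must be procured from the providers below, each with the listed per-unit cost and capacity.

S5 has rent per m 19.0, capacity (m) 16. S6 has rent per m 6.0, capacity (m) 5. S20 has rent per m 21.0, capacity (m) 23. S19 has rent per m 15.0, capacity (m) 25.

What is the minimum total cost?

Use providers in increasing cost order.
S6 (6.0): use full 5 — 32 m to go.
S19 (15.0): use full 25 — 7 m to go.
Take 7 from S5 at 19.0 to finish.
S20: unused.
Cost = 5×6.0 + 25×15.0 + 7×19.0 = 538.

538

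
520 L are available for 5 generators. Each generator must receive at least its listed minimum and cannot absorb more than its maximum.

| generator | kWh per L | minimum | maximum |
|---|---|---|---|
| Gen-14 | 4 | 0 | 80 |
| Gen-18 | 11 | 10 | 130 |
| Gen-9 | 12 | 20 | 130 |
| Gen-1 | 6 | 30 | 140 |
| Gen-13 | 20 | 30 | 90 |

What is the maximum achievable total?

5750

Meeting every minimum uses 0+10+20+30+30 = 90 L, leaving 430.
Highest kWh per L first: Gen-13 20 > Gen-9 12 > Gen-18 11 > Gen-1 6 > Gen-14 4.
Gen-13: +60 to 90 (cap) — 370 left.
Give Gen-9 110 more to hit its cap of 130 — 260 left.
Give Gen-18 120 more to hit its cap of 130 — 140 left.
Give Gen-1 110 more to hit its cap of 140 — 30 left.
Only 30 left; Gen-14 takes them to reach 30.
Total = 4×30 + 11×130 + 12×130 + 6×140 + 20×90 = 5750.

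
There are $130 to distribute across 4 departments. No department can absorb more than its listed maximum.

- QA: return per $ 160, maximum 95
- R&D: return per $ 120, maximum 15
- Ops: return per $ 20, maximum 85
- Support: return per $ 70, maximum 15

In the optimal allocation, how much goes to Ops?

5

Order the departments by return per $: QA 160 > R&D 120 > Support 70 > Ops 20.
Give QA 95 to hit its cap of 95 — 35 left.
Give R&D 15 to hit its cap of 15 — 20 left.
Give Support 15 to hit its cap of 15 — 5 left.
Ops has room for 85 but only 5 remain, so it gets 5.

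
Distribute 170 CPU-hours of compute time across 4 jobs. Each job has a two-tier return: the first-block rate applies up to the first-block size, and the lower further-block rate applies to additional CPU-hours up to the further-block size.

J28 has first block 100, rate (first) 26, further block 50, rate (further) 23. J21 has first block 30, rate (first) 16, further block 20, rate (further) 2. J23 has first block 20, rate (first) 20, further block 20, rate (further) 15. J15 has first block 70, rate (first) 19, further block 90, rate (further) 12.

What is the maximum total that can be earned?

Order all 8 blocks by rate: J28/first 26 > J28/second 23 > J23/first 20 > J15/first 19 > J21/first 16 > J23/second 15 > J15/second 12 > J21/second 2.
Fill J28 first block (100 at 26) → 70 left.
J28 second at 23: fill all 50 → 20 left.
Fill J23 first block (20 at 20) → 0 left.
Total = 26×100 + 23×50 + 20×20 = 4150.

4150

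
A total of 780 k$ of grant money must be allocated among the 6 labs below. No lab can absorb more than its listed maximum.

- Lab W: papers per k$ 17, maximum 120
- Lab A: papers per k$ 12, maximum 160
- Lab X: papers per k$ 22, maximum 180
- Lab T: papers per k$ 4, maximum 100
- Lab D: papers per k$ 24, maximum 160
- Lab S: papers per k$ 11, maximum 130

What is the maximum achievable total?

13310

Rank by papers per k$: Lab D 24 > Lab X 22 > Lab W 17 > Lab A 12 > Lab S 11 > Lab T 4.
Lab D takes 160 to reach its cap of 160 → 620 left.
Lab X takes 180 to reach its cap of 180 → 440 left.
Lab W takes 120 to reach its cap of 120 → 320 left.
Lab A: +160 to 160 (cap) → 160 left.
Lab S takes 130 to reach its cap of 130 → 30 left.
Lab T: +30 (room for 100) → 30. Pool exhausted.
Total = 17×120 + 12×160 + 22×180 + 4×30 + 24×160 + 11×130 = 13310.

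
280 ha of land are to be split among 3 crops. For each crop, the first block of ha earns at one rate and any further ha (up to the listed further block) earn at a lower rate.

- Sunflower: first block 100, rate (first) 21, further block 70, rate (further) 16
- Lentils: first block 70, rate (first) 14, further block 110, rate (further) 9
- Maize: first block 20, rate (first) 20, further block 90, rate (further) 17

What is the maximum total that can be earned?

5150

Rank every tier by rate: Sunflower/first 21 > Maize/first 20 > Maize/second 17 > Sunflower/second 16 > Lentils/first 14 > Lentils/second 9.
Sunflower/first (21): +100 — 180 left.
Maize/first (20): +20 — 160 left.
Fill Maize second block (90 at 17) — 70 left.
Fill Sunflower second block (70 at 16) — 0 left.
Total = 21×100 + 20×20 + 17×90 + 16×70 = 5150.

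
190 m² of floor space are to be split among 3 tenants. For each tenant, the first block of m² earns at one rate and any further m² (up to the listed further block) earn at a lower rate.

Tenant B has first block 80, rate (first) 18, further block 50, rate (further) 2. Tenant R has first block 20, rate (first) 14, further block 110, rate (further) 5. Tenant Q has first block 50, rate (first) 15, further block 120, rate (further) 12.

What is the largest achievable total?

Order all 6 blocks by rate: Tenant B/first 18 > Tenant Q/first 15 > Tenant R/first 14 > Tenant Q/second 12 > Tenant R/second 5 > Tenant B/second 2.
Tenant B/first (18): +80 → 110 left.
Tenant Q first at 15: fill all 50 → 60 left.
Tenant R/first (14): +20 → 40 left.
Tenant Q/second: +40 of 120 at 12; pool empty.
Total = 18×80 + 15×50 + 14×20 + 12×40 = 2950.

2950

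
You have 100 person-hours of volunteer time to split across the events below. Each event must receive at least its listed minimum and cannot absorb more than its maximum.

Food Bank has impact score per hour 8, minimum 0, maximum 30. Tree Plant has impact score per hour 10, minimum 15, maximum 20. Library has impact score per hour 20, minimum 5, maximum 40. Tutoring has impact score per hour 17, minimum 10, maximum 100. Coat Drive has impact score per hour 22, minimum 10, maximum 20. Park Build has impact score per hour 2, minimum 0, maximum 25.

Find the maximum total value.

Meeting every minimum uses 0+15+5+10+10+0 = 40 person-hours, leaving 60.
Order the events by impact score per hour: Coat Drive 22 > Library 20 > Tutoring 17 > Tree Plant 10 > Food Bank 8 > Park Build 2.
Coat Drive takes 10 more to reach its cap of 20 — 50 left.
Give Library 35 more to hit its cap of 40 — 15 left.
Tutoring has room for 90 more but only 15 remain, so it gets 25.
Total = 10×15 + 20×40 + 17×25 + 22×20 = 1815.

1815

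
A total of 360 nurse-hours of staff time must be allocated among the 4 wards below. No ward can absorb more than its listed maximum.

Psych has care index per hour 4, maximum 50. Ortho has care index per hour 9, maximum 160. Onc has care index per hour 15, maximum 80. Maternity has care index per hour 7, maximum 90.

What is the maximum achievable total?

Highest care index per hour first: Onc 15 > Ortho 9 > Maternity 7 > Psych 4.
Onc takes 80 to reach its cap of 80 → 280 left.
Ortho takes 160 to reach its cap of 160 → 120 left.
Maternity takes 90 to reach its cap of 90 → 30 left.
Psych has room for 50 but only 30 remain, so it gets 30.
Total = 4×30 + 9×160 + 15×80 + 7×90 = 3390.

3390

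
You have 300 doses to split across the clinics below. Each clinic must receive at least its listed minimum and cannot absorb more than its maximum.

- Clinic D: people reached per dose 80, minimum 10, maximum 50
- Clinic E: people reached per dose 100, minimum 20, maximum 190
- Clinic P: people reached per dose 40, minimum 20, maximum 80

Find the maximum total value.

Meeting every minimum uses 10+20+20 = 50 doses, leaving 250.
Order the clinics by people reached per dose: Clinic E 100 > Clinic D 80 > Clinic P 40.
Give Clinic E 170 more to hit its cap of 190 — 80 left.
Clinic D takes 40 more to reach its cap of 50 — 40 left.
Only 40 left; Clinic P takes them to reach 60.
Total = 80×50 + 100×190 + 40×60 = 25400.

25400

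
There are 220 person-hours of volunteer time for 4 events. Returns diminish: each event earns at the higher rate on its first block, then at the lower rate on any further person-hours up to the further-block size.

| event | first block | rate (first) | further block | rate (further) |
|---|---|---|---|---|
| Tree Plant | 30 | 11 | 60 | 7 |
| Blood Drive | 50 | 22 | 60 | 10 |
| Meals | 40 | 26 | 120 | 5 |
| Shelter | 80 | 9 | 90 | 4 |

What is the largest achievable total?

Rank every tier by rate: Meals/T1 26 > Blood Drive/T1 22 > Tree Plant/T1 11 > Blood Drive/T2 10 > Shelter/T1 9 > Tree Plant/T2 7 > Meals/T2 5 > Shelter/T2 4.
Meals/T1 (26): +40 → 180 left.
Blood Drive T1 at 22: fill all 50 → 130 left.
Tree Plant/T1 (11): +30 → 100 left.
Blood Drive/T2 (10): +60 → 40 left.
Shelter/T1: +40 of 80 at 9; pool empty.
Total = 26×40 + 22×50 + 11×30 + 10×60 + 9×40 = 3430.

3430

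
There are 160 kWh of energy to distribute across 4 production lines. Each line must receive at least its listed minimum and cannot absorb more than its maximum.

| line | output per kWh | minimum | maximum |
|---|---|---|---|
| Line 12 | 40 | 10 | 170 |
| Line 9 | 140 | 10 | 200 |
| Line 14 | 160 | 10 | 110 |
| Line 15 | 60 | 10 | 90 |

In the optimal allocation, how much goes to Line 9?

30

Meeting every minimum uses 10+10+10+10 = 40 kWh, leaving 120.
Highest output per kWh first: Line 14 160 > Line 9 140 > Line 15 60 > Line 12 40.
Line 14: +100 to 110 (cap) — 20 left.
Line 9 has room for 190 more but only 20 remain, so it gets 30.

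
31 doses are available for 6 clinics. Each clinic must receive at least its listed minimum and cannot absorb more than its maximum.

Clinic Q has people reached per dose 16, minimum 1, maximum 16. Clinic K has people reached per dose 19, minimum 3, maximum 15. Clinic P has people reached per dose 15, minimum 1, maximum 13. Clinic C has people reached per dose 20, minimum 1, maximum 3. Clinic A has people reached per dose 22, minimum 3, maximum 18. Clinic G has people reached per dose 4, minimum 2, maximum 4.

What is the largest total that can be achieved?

Meeting every minimum uses 1+3+1+1+3+2 = 11 doses, leaving 20.
Rank by people reached per dose: Clinic A 22 > Clinic C 20 > Clinic K 19 > Clinic Q 16 > Clinic P 15 > Clinic G 4.
Clinic A takes 15 more to reach its cap of 18 → 5 left.
Clinic C takes 2 more to reach its cap of 3 → 3 left.
Clinic K: +3 (room for 12) → 6. Pool exhausted.
Total = 16×1 + 19×6 + 15×1 + 20×3 + 22×18 + 4×2 = 609.

609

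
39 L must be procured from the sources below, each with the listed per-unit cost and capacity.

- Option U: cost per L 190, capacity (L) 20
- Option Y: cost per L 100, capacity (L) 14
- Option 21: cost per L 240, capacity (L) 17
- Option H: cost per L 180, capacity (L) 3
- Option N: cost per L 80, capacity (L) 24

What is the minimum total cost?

3500

Cheapest first:
Take 24 from Option N at 80 → need 15 more.
Option Y (100): use full 14 → 1 L to go.
Take 1 from Option H at 180 to finish.
Option U, Option 21: unused.
Cost = 24×80 + 14×100 + 1×180 = 3500.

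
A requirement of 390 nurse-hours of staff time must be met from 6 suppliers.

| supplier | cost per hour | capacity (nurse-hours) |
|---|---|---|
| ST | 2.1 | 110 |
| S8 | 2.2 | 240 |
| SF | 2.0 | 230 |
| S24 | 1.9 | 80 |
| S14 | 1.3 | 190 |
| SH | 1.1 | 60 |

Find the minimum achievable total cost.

Use suppliers in increasing cost order.
SH at 1.1: take all 60 nurse-hours ; 330 still needed.
S14 at 1.3: take all 190 nurse-hours ; 140 still needed.
S24 (1.9): use full 80 ; 60 nurse-hours to go.
SF (2.0): take the remaining 60 ; done.
ST, S8: unused.
Cost = 60×1.1 + 190×1.3 + 80×1.9 + 60×2.0 = 585.

585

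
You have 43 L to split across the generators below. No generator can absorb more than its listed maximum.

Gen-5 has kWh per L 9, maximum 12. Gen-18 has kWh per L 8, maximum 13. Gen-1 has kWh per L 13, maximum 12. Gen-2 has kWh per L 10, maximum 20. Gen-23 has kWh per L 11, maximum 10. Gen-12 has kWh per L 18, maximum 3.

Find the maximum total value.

Rank by kWh per L: Gen-12 18 > Gen-1 13 > Gen-23 11 > Gen-2 10 > Gen-5 9 > Gen-18 8.
Give Gen-12 3 to hit its cap of 3 → 40 left.
Gen-1 takes 12 to reach its cap of 12 → 28 left.
Gen-23: +10 to 10 (cap) → 18 left.
Gen-2 has room for 20 but only 18 remain, so it gets 18.
Total = 13×12 + 10×18 + 11×10 + 18×3 = 500.

500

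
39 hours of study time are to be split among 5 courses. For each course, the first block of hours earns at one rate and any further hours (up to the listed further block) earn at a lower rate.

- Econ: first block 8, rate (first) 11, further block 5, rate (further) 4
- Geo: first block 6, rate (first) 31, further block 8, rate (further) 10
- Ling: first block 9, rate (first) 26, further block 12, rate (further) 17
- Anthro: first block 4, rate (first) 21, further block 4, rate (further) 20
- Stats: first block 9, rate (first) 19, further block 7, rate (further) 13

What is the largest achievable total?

874

Rank every tier by rate: Geo/first 31 > Ling/first 26 > Anthro/first 21 > Anthro/second 20 > Stats/first 19 > Ling/second 17 > Stats/second 13 > Econ/first 11 > Geo/second 10 > Econ/second 4.
Geo/first (31): +6 ; 33 left.
Fill Ling first block (9 at 26) ; 24 left.
Anthro first at 21: fill all 4 ; 20 left.
Anthro/second (20): +4 ; 16 left.
Stats/first (19): +9 ; 7 left.
Ling second at 17: only 7 left, fill 7.
Total = 31×6 + 26×9 + 21×4 + 20×4 + 19×9 + 17×7 = 874.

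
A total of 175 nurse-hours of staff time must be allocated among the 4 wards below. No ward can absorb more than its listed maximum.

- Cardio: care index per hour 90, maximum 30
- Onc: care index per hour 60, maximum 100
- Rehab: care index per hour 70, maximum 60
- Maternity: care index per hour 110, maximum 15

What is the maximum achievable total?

Order the wards by care index per hour: Maternity 110 > Cardio 90 > Rehab 70 > Onc 60.
Give Maternity 15 to hit its cap of 15 — 160 left.
Cardio: +30 to 30 (cap) — 130 left.
Give Rehab 60 to hit its cap of 60 — 70 left.
Only 70 left; Onc takes them to reach 70.
Total = 90×30 + 60×70 + 70×60 + 110×15 = 12750.

12750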